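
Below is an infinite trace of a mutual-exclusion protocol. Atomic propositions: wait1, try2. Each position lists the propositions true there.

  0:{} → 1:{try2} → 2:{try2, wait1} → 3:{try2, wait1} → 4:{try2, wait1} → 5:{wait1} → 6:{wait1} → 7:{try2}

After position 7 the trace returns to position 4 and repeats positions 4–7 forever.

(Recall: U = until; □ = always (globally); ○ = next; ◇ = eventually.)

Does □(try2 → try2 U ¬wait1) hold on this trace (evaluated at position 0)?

try2 → try2 U ¬wait1 must hold at every position from 0 onward. It fails at position 2, so □(try2 → try2 U ¬wait1) is false.
Positions where try2 holds: 1, 2, 3, 4, 7.
Check try2 U ¬wait1 at each: 1→ok, 2→fails, 3→fails, 4→fails, 7→ok.

Violated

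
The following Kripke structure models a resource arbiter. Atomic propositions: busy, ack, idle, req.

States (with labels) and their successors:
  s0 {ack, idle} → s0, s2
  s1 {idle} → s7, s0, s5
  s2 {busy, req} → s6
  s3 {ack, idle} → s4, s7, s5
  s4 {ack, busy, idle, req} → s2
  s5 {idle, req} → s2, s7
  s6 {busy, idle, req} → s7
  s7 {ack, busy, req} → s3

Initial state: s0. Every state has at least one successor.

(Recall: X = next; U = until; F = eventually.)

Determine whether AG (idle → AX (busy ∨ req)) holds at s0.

Does not hold

States satisfying idle → AX (busy ∨ req): {s2, s3, s4, s5, s6, s7}.
States satisfying AG (idle → AX (busy ∨ req)): {s2, s3, s4, s5, s6, s7}.
s0 is reachable from s0 and violates idle → AX (busy ∨ req), so AG fails at s0.
s0 ∉ Sat(AG (idle → AX (busy ∨ req))).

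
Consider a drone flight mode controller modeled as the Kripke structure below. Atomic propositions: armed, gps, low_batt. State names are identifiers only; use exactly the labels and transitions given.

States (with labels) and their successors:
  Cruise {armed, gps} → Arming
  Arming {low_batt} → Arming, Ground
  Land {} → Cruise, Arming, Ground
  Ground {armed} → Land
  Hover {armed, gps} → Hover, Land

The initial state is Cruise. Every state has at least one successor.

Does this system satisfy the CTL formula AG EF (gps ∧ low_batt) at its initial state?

States satisfying EF (gps ∧ low_batt): ∅.
States satisfying AG EF (gps ∧ low_batt): ∅.
Arming is reachable from Cruise and violates EF (gps ∧ low_batt), so AG fails at Cruise.
Cruise ∉ Sat(AG EF (gps ∧ low_batt)).

Does not hold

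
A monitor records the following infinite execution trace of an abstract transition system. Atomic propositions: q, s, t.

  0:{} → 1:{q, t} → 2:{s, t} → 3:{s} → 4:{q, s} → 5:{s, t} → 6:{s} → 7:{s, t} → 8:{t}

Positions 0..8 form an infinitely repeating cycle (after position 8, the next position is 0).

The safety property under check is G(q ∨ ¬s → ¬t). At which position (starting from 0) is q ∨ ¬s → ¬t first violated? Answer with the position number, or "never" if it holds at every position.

1

Check q ∨ ¬s → ¬t at each position in order: 0 ✓.
At position 1 the labels are {q, t}, so q ∨ ¬s → ¬t is false there. This is the first violation.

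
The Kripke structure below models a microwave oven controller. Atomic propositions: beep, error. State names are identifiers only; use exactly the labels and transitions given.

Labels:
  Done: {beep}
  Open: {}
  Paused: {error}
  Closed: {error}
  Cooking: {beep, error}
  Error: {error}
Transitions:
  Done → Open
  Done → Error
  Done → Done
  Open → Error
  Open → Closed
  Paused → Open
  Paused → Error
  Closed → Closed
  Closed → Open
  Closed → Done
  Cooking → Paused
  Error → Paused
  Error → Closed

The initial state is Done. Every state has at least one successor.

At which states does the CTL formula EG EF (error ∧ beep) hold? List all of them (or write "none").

States satisfying EF (error ∧ beep): {Cooking}.
States satisfying EG EF (error ∧ beep): ∅.

none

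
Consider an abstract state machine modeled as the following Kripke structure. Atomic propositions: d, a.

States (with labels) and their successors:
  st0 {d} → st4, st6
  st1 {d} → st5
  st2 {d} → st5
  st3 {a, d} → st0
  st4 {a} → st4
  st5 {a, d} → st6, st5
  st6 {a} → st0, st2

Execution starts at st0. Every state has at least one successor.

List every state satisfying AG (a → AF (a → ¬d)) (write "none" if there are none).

{st4}

States satisfying a → AF (a → ¬d): {st0, st1, st2, st3, st4, st6}.
States satisfying AG (a → AF (a → ¬d)): {st4}.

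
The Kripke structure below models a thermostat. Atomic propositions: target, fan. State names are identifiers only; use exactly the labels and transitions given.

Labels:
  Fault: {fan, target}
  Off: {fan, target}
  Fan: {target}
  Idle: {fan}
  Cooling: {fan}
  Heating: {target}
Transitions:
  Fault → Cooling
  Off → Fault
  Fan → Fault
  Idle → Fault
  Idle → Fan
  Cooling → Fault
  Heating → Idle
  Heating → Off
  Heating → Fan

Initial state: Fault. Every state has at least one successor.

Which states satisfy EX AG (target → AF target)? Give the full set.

{Fault, Off, Fan, Idle, Cooling, Heating}

States satisfying AG (target → AF target): {Fault, Off, Fan, Idle, Cooling, Heating}.
States satisfying EX AG (target → AF target): {Fault, Off, Fan, Idle, Cooling, Heating}.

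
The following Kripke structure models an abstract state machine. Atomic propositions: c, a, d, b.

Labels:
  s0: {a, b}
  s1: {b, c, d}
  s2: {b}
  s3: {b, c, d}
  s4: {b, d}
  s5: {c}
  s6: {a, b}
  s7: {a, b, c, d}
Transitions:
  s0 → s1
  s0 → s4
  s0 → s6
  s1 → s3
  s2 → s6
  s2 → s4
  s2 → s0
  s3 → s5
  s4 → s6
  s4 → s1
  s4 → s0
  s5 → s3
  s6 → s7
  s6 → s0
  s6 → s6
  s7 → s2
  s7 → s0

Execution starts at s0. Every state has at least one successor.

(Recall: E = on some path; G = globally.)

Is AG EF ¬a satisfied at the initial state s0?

Holds

States satisfying EF ¬a: {s0, s1, s2, s3, s4, s5, s6, s7}.
States satisfying AG EF ¬a: {s0, s1, s2, s3, s4, s5, s6, s7}.
Every state reachable from s0 satisfies EF ¬a.
s0 ∈ Sat(AG EF ¬a).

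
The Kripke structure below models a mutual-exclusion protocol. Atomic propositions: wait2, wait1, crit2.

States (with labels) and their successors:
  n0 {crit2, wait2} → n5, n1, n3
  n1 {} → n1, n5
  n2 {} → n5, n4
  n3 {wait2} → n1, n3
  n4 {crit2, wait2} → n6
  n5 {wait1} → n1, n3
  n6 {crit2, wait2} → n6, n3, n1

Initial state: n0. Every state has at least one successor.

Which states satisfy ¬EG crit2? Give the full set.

{n0, n1, n2, n3, n5}

States satisfying crit2: {n0, n4, n6}.
States satisfying EG crit2: {n4, n6}.
States satisfying ¬EG crit2: {n0, n1, n2, n3, n5}.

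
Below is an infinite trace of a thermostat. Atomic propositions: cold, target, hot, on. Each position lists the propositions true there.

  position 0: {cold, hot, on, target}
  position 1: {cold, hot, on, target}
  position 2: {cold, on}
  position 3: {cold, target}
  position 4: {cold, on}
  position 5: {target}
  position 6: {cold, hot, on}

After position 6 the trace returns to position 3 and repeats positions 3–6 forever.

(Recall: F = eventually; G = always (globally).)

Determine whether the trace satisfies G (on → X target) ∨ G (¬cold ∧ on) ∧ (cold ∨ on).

Does not hold

on → X target must hold at every position from 0 onward. It fails at position 1, so G (on → X target) is false.
Positions where on holds: 0, 1, 2, 4, 6.
Check X target at each: 0→ok, 1→fails, 2→ok, 4→ok, 6→ok.
At position 0: G (on → X target) is false; G (¬cold ∧ on) ∧ (cold ∨ on) is false; so G (on → X target) ∨ G (¬cold ∧ on) ∧ (cold ∨ on) is false.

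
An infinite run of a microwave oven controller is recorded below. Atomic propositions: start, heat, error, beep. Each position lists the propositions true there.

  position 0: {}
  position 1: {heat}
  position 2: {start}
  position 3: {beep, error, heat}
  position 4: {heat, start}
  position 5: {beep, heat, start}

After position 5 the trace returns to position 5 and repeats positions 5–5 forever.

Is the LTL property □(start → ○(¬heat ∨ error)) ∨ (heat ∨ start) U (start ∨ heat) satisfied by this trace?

start → ○(¬heat ∨ error) must hold at every position from 0 onward. It fails at position 4, so □(start → ○(¬heat ∨ error)) is false.
Positions where start holds: 2, 4, 5.
Check ○(¬heat ∨ error) at each: 2→ok, 4→fails, 5→fails.
Walking from position 0: at position 0, start ∨ heat has not yet held and heat ∨ start fails, so (heat ∨ start) U (start ∨ heat) is false.
At position 0: □(start → ○(¬heat ∨ error)) is false; (heat ∨ start) U (start ∨ heat) is false; so □(start → ○(¬heat ∨ error)) ∨ (heat ∨ start) U (start ∨ heat) is false.

Does not hold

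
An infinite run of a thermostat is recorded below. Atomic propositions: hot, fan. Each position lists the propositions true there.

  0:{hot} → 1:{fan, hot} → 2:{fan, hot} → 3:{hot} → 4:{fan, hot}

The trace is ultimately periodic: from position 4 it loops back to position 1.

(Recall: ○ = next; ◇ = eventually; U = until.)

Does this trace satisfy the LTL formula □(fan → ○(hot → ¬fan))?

No

fan → ○(hot → ¬fan) must hold at every position from 0 onward. It fails at position 1, so □(fan → ○(hot → ¬fan)) is false.
Positions where fan holds: 1, 2, 4.
Check ○(hot → ¬fan) at each: 1→fails, 2→ok, 4→fails.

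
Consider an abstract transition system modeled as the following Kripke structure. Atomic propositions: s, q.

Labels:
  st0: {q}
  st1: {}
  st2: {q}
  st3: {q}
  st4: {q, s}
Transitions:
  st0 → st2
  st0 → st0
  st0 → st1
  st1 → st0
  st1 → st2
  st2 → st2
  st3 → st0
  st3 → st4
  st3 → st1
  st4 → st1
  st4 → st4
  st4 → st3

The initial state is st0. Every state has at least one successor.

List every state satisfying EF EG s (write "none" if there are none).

States satisfying EG s: {st4}.
States satisfying EF EG s: {st3, st4}.

{st3, st4}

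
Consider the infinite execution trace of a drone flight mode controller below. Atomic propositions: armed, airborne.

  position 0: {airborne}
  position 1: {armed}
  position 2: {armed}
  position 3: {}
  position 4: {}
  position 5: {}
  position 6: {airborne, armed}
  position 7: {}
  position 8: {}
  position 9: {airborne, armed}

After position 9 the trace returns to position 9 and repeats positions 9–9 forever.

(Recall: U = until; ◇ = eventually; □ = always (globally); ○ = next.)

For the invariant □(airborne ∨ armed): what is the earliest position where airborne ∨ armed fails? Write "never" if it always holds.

3

Check airborne ∨ armed at each position in order: 0 ✓, 1 ✓, 2 ✓.
At position 3 the labels are {}, so airborne ∨ armed is false there. This is the first violation.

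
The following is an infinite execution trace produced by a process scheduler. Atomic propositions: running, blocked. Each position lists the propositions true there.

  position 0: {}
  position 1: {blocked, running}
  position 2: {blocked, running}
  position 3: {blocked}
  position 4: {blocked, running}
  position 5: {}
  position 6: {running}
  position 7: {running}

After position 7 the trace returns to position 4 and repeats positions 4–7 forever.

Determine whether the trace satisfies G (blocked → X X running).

blocked → X X running must hold at every position from 0 onward. It fails at position 1, so G (blocked → X X running) is false.
Positions where blocked holds: 1, 2, 3, 4.
Check X X running at each: 1→fails, 2→ok, 3→fails, 4→ok.

Does not hold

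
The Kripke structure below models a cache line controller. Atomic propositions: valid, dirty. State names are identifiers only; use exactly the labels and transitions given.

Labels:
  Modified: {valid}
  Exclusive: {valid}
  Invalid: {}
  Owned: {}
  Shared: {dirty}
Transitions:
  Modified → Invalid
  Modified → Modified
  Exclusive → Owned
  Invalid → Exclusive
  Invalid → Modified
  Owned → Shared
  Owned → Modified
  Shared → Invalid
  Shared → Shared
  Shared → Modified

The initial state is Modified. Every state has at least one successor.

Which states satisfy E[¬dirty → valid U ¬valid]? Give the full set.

{Modified, Exclusive, Invalid, Owned, Shared}

States satisfying ¬dirty → valid: {Modified, Exclusive, Shared}.
States satisfying ¬valid: {Invalid, Owned, Shared}.
States satisfying E[¬dirty → valid U ¬valid]: {Modified, Exclusive, Invalid, Owned, Shared}.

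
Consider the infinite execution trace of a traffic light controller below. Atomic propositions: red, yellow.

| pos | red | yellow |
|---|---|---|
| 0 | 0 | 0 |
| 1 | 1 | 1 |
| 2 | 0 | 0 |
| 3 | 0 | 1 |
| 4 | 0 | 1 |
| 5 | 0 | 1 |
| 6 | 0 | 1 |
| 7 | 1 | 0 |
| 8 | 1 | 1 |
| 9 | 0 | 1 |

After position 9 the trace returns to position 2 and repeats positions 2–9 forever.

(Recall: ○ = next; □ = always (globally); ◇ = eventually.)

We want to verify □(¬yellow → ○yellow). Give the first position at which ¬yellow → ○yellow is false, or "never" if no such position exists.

¬yellow → ○yellow holds at every position 0..9, and those are all the positions the trace ever visits, so the invariant □(¬yellow → ○yellow) is never violated.

never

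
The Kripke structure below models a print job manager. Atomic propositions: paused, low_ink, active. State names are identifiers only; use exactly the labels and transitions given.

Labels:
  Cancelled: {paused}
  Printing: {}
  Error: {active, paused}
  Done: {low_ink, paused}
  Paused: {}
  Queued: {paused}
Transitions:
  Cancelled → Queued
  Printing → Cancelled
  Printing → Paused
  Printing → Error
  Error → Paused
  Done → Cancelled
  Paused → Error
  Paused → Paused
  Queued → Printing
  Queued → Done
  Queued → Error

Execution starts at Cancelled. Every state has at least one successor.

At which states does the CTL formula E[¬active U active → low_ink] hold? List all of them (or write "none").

States satisfying ¬active: {Cancelled, Printing, Done, Paused, Queued}.
States satisfying active → low_ink: {Cancelled, Printing, Done, Paused, Queued}.
States satisfying E[¬active U active → low_ink]: {Cancelled, Printing, Done, Paused, Queued}.

{Cancelled, Printing, Done, Paused, Queued}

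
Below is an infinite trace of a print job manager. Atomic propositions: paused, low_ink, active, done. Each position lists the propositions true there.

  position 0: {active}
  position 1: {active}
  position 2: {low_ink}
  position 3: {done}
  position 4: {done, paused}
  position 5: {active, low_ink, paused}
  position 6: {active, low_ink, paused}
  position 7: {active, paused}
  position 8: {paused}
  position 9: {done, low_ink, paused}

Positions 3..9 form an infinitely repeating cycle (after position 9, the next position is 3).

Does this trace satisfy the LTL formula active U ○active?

Walking from position 0: ○active first holds at position 0, and active holds at every earlier position along the way, so active U ○active holds.

Yes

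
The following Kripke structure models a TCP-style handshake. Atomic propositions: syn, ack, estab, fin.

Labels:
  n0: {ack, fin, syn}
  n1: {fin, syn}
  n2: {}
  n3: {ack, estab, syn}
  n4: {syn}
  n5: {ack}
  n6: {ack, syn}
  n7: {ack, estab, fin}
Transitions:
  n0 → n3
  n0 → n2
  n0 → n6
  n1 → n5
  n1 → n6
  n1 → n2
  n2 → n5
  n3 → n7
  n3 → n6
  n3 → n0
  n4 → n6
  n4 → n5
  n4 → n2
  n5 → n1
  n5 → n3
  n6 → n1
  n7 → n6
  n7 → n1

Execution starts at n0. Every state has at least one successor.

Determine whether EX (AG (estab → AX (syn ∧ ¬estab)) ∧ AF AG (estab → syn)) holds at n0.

States satisfying EX (AG (estab → AX (syn ∧ ¬estab)) ∧ AF AG (estab → syn)): ∅.
No suitable path/successor from n0 witnesses the formula.
n0 ∉ Sat(EX (AG (estab → AX (syn ∧ ¬estab)) ∧ AF AG (estab → syn))).

No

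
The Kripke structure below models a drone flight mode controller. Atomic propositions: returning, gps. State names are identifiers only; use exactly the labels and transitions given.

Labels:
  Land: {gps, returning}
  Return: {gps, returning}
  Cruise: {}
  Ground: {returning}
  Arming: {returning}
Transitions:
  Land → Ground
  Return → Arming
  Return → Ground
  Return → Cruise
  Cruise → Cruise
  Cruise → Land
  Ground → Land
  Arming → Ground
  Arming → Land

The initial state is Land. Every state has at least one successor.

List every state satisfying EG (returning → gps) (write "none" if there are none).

States satisfying returning → gps: {Land, Return, Cruise}.
States satisfying EG (returning → gps): {Return, Cruise}.

{Return, Cruise}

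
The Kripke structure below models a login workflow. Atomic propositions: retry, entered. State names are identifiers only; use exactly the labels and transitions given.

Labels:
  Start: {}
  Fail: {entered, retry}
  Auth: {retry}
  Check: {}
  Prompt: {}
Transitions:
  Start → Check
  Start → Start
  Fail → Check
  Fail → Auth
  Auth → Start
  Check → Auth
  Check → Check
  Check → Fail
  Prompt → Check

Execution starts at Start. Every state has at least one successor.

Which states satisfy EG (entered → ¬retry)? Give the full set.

{Start, Auth, Check, Prompt}

States satisfying entered → ¬retry: {Start, Auth, Check, Prompt}.
States satisfying EG (entered → ¬retry): {Start, Auth, Check, Prompt}.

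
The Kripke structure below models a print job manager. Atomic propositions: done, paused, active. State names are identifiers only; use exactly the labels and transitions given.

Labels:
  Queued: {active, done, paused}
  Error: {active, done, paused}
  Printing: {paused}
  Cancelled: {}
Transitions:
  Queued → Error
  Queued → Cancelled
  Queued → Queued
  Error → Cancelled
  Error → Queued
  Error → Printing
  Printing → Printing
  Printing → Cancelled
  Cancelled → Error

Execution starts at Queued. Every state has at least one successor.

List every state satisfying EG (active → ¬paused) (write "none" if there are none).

{Printing}

States satisfying active → ¬paused: {Printing, Cancelled}.
States satisfying EG (active → ¬paused): {Printing}.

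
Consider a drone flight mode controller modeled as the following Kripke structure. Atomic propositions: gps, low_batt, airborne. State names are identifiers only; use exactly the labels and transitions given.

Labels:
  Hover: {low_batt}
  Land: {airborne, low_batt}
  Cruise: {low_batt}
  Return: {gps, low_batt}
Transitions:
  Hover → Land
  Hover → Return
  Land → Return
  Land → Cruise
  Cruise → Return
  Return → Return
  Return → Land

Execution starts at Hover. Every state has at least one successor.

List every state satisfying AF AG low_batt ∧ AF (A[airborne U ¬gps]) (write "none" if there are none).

States satisfying AG low_batt: {Hover, Land, Cruise, Return}.
States satisfying AF AG low_batt: {Hover, Land, Cruise, Return}.
States satisfying A[airborne U ¬gps]: {Hover, Land, Cruise}.
States satisfying AF (A[airborne U ¬gps]): {Hover, Land, Cruise}.
States satisfying AF AG low_batt ∧ AF (A[airborne U ¬gps]): {Hover, Land, Cruise}.

{Hover, Land, Cruise}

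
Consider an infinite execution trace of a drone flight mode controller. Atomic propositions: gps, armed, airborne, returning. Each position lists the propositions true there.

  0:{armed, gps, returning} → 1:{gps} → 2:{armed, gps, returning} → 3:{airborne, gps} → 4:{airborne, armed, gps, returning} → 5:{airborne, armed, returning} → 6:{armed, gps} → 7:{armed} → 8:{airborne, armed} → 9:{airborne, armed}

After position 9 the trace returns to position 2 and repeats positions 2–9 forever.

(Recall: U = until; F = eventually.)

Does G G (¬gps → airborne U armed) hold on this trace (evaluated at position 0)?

Holds

G (¬gps → airborne U armed) holds at every position 0..9, and those are all positions ever visited, so G G (¬gps → airborne U armed) holds.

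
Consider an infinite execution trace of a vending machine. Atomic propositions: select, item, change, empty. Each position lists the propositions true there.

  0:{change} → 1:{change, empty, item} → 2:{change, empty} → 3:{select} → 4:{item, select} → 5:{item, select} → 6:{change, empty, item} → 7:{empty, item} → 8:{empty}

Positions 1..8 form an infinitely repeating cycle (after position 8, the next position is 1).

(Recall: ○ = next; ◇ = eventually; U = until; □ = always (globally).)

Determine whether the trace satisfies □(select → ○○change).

Does not hold

select → ○○change must hold at every position from 0 onward. It fails at position 3, so □(select → ○○change) is false.
Positions where select holds: 3, 4, 5.
Check ○○change at each: 3→fails, 4→ok, 5→fails.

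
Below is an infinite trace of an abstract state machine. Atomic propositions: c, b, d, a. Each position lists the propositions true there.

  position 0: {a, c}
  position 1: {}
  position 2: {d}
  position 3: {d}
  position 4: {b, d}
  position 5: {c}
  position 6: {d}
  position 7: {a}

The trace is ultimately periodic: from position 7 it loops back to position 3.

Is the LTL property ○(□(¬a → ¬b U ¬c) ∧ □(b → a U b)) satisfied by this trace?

Satisfied

The position after 0 is 1; □(¬a → ¬b U ¬c) ∧ □(b → a U b) is true there.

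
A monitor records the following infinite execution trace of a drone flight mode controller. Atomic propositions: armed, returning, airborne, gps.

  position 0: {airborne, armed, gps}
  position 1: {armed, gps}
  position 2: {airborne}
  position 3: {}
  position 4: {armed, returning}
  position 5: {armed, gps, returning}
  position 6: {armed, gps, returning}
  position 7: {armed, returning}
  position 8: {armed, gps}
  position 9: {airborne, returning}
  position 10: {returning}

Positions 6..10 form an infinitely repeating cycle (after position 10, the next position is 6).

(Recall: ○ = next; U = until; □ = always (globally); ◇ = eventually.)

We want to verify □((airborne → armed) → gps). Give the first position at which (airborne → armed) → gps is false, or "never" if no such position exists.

3

Check (airborne → armed) → gps at each position in order: 0 ✓, 1 ✓, 2 ✓.
At position 3 the labels are {}, so (airborne → armed) → gps is false there. This is the first violation.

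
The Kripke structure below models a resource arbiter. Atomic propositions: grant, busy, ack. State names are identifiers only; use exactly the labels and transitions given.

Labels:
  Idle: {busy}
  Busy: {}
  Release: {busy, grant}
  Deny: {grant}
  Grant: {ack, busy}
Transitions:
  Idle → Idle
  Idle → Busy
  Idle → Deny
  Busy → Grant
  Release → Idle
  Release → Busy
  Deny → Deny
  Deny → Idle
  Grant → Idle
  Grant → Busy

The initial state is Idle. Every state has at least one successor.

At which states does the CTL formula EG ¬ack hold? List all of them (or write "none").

States satisfying ¬ack: {Idle, Busy, Release, Deny}.
States satisfying EG ¬ack: {Idle, Release, Deny}.

{Idle, Release, Deny}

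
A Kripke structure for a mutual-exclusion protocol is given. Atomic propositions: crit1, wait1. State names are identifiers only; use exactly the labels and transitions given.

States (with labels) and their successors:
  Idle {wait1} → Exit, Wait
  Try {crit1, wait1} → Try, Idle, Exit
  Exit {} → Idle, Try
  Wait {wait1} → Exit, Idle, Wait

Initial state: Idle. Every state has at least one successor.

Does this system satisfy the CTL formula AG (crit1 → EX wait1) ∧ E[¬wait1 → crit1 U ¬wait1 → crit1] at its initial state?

States satisfying crit1 → EX wait1: {Idle, Try, Exit, Wait}.
States satisfying AG (crit1 → EX wait1): {Idle, Try, Exit, Wait}.
States satisfying ¬wait1 → crit1: {Idle, Try, Wait}.
States satisfying E[¬wait1 → crit1 U ¬wait1 → crit1]: {Idle, Try, Wait}.
States satisfying AG (crit1 → EX wait1) ∧ E[¬wait1 → crit1 U ¬wait1 → crit1]: {Idle, Try, Wait}.
Idle ∈ Sat(AG (crit1 → EX wait1) ∧ E[¬wait1 → crit1 U ¬wait1 → crit1]).

Yes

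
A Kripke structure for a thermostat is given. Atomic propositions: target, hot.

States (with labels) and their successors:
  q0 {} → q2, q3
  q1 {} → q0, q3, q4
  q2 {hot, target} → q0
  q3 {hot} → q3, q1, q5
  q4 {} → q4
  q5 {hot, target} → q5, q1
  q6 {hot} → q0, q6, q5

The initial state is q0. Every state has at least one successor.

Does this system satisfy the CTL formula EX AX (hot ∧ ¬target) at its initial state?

States satisfying AX (hot ∧ ¬target): ∅.
States satisfying EX AX (hot ∧ ¬target): ∅.
No suitable path/successor from q0 witnesses the formula.
q0 ∉ Sat(EX AX (hot ∧ ¬target)).

No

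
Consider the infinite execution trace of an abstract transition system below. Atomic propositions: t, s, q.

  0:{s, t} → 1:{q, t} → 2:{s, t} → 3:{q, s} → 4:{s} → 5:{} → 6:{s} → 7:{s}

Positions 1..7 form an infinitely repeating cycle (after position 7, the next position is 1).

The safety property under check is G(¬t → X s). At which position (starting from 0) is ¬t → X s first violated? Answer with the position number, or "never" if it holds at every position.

Check ¬t → X s at each position in order: 0 ✓, 1 ✓, 2 ✓, 3 ✓.
At position 4 the labels are {s} and the next position 5 has {}, so ¬t → X s is false there. This is the first violation.

4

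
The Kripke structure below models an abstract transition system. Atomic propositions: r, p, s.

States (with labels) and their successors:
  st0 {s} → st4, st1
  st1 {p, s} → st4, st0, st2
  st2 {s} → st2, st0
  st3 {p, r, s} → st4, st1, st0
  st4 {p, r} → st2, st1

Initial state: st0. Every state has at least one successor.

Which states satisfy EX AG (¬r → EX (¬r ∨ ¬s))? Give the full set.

States satisfying AG (¬r → EX (¬r ∨ ¬s)): {st0, st1, st2, st3, st4}.
States satisfying EX AG (¬r → EX (¬r ∨ ¬s)): {st0, st1, st2, st3, st4}.

{st0, st1, st2, st3, st4}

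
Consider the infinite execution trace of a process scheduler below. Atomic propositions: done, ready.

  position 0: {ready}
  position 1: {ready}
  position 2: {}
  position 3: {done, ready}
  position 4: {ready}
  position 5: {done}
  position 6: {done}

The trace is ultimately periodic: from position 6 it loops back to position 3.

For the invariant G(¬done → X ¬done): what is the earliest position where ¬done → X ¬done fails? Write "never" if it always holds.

Check ¬done → X ¬done at each position in order: 0 ✓, 1 ✓.
At position 2 the labels are {} and the next position 3 has {done, ready}, so ¬done → X ¬done is false there. This is the first violation.

2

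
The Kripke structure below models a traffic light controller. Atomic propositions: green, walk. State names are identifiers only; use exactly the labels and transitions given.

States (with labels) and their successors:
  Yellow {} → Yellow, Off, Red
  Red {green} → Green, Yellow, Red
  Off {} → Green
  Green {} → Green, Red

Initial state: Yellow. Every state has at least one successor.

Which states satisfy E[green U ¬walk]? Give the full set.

States satisfying green: {Red}.
States satisfying ¬walk: {Yellow, Red, Off, Green}.
States satisfying E[green U ¬walk]: {Yellow, Red, Off, Green}.

{Yellow, Red, Off, Green}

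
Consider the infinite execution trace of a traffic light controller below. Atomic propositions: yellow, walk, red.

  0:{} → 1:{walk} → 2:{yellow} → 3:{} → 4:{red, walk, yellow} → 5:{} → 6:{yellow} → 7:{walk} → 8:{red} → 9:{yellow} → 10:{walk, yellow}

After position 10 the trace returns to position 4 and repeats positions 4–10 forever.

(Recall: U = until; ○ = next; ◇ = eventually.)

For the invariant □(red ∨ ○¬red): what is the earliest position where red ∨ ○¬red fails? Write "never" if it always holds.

Check red ∨ ○¬red at each position in order: 0 ✓, 1 ✓, 2 ✓.
At position 3 the labels are {} and the next position 4 has {red, walk, yellow}, so red ∨ ○¬red is false there. This is the first violation.

3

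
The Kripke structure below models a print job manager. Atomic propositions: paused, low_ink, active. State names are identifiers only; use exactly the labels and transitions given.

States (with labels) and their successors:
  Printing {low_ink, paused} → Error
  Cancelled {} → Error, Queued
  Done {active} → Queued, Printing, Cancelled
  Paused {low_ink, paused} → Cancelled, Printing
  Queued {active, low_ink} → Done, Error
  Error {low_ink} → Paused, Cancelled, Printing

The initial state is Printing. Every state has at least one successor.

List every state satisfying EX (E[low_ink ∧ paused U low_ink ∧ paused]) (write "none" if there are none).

States satisfying E[low_ink ∧ paused U low_ink ∧ paused]: {Printing, Paused}.
States satisfying EX (E[low_ink ∧ paused U low_ink ∧ paused]): {Done, Paused, Error}.

{Done, Paused, Error}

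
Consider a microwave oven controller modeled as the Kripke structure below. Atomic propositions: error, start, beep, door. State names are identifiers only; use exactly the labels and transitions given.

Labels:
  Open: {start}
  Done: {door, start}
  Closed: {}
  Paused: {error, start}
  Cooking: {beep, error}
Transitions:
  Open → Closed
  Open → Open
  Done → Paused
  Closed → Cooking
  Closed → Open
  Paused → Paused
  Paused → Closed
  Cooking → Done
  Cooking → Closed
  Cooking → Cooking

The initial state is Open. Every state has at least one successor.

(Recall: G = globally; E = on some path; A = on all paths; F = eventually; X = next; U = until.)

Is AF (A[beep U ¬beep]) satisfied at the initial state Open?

Yes

States satisfying A[beep U ¬beep]: {Open, Done, Closed, Paused}.
States satisfying AF (A[beep U ¬beep]): {Open, Done, Closed, Paused}.
Open ∈ Sat(AF (A[beep U ¬beep])).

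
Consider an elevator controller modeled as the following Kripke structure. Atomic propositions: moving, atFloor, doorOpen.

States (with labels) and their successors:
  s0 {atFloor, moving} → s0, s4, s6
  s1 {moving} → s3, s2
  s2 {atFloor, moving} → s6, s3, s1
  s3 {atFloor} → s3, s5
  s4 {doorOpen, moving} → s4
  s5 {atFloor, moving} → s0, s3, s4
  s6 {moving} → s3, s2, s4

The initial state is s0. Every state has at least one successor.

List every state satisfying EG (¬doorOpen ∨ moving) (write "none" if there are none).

{s0, s1, s2, s3, s4, s5, s6}

States satisfying ¬doorOpen ∨ moving: {s0, s1, s2, s3, s4, s5, s6}.
States satisfying EG (¬doorOpen ∨ moving): {s0, s1, s2, s3, s4, s5, s6}.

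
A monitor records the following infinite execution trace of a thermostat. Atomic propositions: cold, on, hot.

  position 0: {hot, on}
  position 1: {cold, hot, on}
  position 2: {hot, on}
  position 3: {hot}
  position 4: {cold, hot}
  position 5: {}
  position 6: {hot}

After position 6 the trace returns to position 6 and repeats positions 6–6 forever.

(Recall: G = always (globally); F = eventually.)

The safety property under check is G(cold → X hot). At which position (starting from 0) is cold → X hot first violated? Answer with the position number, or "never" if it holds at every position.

4

Check cold → X hot at each position in order: 0 ✓, 1 ✓, 2 ✓, 3 ✓.
At position 4 the labels are {cold, hot} and the next position 5 has {}, so cold → X hot is false there. This is the first violation.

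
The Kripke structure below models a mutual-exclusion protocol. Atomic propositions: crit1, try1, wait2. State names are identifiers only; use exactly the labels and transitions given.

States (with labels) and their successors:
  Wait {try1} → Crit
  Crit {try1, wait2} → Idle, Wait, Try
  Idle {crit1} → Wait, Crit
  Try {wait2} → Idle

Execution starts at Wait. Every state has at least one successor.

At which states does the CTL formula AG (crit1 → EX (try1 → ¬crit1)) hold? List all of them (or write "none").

States satisfying crit1 → EX (try1 → ¬crit1): {Wait, Crit, Idle, Try}.
States satisfying AG (crit1 → EX (try1 → ¬crit1)): {Wait, Crit, Idle, Try}.

{Wait, Crit, Idle, Try}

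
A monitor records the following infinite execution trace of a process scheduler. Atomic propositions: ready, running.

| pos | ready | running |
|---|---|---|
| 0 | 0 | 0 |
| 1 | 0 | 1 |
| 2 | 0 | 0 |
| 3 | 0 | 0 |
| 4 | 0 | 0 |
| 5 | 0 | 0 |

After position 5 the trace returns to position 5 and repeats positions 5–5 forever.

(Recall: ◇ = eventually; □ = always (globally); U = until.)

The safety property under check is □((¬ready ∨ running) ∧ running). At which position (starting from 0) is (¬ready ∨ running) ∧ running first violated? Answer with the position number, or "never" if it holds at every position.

0

At position 0 the labels are {}, so (¬ready ∨ running) ∧ running is false there. This is the first violation.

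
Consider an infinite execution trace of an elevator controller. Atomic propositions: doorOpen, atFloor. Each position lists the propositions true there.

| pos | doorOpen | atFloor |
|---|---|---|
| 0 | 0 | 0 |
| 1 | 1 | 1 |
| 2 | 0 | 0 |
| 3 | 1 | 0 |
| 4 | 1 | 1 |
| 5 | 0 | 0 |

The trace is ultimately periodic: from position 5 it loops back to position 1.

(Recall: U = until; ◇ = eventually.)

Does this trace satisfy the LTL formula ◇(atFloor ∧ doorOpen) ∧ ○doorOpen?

atFloor ∧ doorOpen holds at position 1, which is reachable from 0, so ◇(atFloor ∧ doorOpen) holds.
The position after 0 is 1; doorOpen is true there.
At position 0: ◇(atFloor ∧ doorOpen) is true; ○doorOpen is true; so ◇(atFloor ∧ doorOpen) ∧ ○doorOpen is true.

Yes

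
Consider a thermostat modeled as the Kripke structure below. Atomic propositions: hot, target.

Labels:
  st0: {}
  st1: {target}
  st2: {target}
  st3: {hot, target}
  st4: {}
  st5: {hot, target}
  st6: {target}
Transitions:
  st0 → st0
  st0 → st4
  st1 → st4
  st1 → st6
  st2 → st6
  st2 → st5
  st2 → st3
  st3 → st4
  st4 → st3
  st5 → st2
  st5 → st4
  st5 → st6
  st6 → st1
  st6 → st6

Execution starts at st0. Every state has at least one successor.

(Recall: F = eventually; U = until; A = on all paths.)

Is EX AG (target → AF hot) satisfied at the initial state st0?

Holds

States satisfying AG (target → AF hot): {st0, st3, st4}.
States satisfying EX AG (target → AF hot): {st0, st1, st2, st3, st4, st5}.
st0 ∈ Sat(EX AG (target → AF hot)).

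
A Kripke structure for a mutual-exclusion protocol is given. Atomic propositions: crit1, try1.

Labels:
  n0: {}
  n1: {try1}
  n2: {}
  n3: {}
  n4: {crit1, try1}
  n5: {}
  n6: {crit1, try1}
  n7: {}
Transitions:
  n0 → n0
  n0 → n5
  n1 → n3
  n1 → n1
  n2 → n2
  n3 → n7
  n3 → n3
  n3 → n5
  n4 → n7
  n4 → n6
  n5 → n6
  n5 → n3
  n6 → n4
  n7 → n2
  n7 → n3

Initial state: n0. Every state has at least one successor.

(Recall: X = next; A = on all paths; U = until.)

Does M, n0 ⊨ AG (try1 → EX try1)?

States satisfying try1 → EX try1: {n0, n1, n2, n3, n4, n5, n6, n7}.
States satisfying AG (try1 → EX try1): {n0, n1, n2, n3, n4, n5, n6, n7}.
Every state reachable from n0 satisfies try1 → EX try1.
n0 ∈ Sat(AG (try1 → EX try1)).

Yes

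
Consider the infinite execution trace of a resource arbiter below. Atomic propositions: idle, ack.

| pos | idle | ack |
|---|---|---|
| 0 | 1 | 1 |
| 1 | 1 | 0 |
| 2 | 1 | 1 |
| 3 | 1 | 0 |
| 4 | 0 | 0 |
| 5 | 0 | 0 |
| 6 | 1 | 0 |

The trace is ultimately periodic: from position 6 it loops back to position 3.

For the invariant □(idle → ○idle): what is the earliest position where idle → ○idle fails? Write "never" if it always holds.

3

Check idle → ○idle at each position in order: 0 ✓, 1 ✓, 2 ✓.
At position 3 the labels are {idle} and the next position 4 has {}, so idle → ○idle is false there. This is the first violation.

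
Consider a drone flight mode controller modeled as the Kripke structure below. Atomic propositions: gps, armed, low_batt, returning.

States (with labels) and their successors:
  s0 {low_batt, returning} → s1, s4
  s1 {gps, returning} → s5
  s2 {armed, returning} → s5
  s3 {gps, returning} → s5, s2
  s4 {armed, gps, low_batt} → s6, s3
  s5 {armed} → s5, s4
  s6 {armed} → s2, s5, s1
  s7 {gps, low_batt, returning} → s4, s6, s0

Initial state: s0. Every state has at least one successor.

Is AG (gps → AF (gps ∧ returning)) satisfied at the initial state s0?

States satisfying gps → AF (gps ∧ returning): {s0, s1, s2, s3, s5, s6, s7}.
States satisfying AG (gps → AF (gps ∧ returning)): ∅.
s4 is reachable from s0 and violates gps → AF (gps ∧ returning), so AG fails at s0.
s0 ∉ Sat(AG (gps → AF (gps ∧ returning))).

No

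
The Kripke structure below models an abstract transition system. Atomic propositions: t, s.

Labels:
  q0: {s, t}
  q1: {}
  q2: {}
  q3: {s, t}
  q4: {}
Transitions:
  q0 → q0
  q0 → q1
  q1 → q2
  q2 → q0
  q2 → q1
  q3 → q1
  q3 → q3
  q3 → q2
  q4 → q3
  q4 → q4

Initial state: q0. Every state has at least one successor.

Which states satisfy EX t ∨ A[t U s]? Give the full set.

States satisfying t: {q0, q3}.
States satisfying EX t: {q0, q2, q3, q4}.
States satisfying s: {q0, q3}.
States satisfying A[t U s]: {q0, q3}.
States satisfying EX t ∨ A[t U s]: {q0, q2, q3, q4}.

{q0, q2, q3, q4}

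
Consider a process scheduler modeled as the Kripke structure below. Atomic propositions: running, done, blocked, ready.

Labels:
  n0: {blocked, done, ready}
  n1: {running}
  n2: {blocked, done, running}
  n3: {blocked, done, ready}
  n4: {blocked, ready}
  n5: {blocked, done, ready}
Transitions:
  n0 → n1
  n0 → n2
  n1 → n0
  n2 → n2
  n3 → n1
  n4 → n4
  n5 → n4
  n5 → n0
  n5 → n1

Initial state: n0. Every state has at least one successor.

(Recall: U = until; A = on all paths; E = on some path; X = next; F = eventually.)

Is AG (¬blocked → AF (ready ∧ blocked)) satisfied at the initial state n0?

Holds

States satisfying ¬blocked → AF (ready ∧ blocked): {n0, n1, n2, n3, n4, n5}.
States satisfying AG (¬blocked → AF (ready ∧ blocked)): {n0, n1, n2, n3, n4, n5}.
Every state reachable from n0 satisfies ¬blocked → AF (ready ∧ blocked).
n0 ∈ Sat(AG (¬blocked → AF (ready ∧ blocked))).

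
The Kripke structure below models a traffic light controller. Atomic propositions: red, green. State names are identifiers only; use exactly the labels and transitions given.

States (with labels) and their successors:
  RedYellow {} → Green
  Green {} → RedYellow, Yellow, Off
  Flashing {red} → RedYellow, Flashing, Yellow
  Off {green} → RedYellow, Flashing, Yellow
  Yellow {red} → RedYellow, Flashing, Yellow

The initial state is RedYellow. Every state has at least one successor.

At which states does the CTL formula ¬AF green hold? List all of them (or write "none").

States satisfying green: {Off}.
States satisfying AF green: {Off}.
States satisfying ¬AF green: {RedYellow, Green, Flashing, Yellow}.

{RedYellow, Green, Flashing, Yellow}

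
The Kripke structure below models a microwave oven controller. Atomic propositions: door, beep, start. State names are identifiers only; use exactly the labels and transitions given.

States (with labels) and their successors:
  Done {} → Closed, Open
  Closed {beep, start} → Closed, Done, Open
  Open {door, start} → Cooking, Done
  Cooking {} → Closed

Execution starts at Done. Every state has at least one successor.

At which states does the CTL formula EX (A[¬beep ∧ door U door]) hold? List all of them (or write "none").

{Done, Closed}

States satisfying A[¬beep ∧ door U door]: {Open}.
States satisfying EX (A[¬beep ∧ door U door]): {Done, Closed}.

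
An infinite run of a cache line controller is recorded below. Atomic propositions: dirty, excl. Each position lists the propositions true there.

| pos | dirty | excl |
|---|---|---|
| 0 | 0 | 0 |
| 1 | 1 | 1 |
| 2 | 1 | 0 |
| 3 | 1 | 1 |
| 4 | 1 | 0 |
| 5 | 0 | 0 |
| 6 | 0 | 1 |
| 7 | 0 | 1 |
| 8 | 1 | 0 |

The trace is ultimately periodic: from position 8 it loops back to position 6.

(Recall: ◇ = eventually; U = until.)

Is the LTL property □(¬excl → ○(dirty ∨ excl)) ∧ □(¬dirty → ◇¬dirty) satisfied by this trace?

Violated

¬excl → ○(dirty ∨ excl) must hold at every position from 0 onward. It fails at position 4, so □(¬excl → ○(dirty ∨ excl)) is false.
Positions where ¬excl holds: 0, 2, 4, 5, 8.
Check ○(dirty ∨ excl) at each: 0→ok, 2→ok, 4→fails, 5→ok, 8→ok.
¬dirty → ◇¬dirty holds at every position 0..8, and those are all positions ever visited, so □(¬dirty → ◇¬dirty) holds.
Positions where ¬dirty holds: 0, 5, 6, 7.
Check ◇¬dirty at each: 0→ok, 5→ok, 6→ok, 7→ok.
At position 0: □(¬excl → ○(dirty ∨ excl)) is false; □(¬dirty → ◇¬dirty) is true; so □(¬excl → ○(dirty ∨ excl)) ∧ □(¬dirty → ◇¬dirty) is false.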